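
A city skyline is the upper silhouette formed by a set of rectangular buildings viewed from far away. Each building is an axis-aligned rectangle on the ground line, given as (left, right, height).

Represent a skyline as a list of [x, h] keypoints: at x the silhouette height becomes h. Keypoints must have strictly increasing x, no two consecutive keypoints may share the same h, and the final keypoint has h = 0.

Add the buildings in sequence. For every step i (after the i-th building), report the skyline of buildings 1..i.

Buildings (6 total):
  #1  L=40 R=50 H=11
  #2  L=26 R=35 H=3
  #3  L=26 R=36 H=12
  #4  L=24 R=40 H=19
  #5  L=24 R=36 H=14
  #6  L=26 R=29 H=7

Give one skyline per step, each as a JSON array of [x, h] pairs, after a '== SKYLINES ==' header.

== SKYLINES ==
[[40,11],[50,0]]
[[26,3],[35,0],[40,11],[50,0]]
[[26,12],[36,0],[40,11],[50,0]]
[[24,19],[40,11],[50,0]]
[[24,19],[40,11],[50,0]]
[[24,19],[40,11],[50,0]]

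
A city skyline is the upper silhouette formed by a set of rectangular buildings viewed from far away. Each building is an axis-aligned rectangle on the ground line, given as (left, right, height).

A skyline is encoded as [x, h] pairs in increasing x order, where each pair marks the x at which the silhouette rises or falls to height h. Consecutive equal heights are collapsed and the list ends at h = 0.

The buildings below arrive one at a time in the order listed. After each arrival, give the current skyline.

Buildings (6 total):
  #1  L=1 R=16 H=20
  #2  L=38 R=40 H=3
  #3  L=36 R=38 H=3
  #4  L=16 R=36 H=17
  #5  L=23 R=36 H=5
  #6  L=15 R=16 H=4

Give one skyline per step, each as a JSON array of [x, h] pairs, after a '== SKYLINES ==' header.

== SKYLINES ==
[[1,20],[16,0]]
[[1,20],[16,0],[38,3],[40,0]]
[[1,20],[16,0],[36,3],[40,0]]
[[1,20],[16,17],[36,3],[40,0]]
[[1,20],[16,17],[36,3],[40,0]]
[[1,20],[16,17],[36,3],[40,0]]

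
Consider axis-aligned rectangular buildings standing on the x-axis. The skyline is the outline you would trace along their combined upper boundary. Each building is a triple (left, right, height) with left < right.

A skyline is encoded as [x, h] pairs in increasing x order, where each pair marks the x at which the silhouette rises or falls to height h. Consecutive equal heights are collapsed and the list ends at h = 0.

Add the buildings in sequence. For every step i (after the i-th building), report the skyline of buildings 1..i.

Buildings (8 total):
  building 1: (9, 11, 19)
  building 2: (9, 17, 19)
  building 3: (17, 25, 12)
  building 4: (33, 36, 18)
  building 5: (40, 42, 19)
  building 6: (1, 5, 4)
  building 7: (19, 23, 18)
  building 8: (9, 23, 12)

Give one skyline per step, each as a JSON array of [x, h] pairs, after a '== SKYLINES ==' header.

== SKYLINES ==
[[9,19],[11,0]]
[[9,19],[17,0]]
[[9,19],[17,12],[25,0]]
[[9,19],[17,12],[25,0],[33,18],[36,0]]
[[9,19],[17,12],[25,0],[33,18],[36,0],[40,19],[42,0]]
[[1,4],[5,0],[9,19],[17,12],[25,0],[33,18],[36,0],[40,19],[42,0]]
[[1,4],[5,0],[9,19],[17,12],[19,18],[23,12],[25,0],[33,18],[36,0],[40,19],[42,0]]
[[1,4],[5,0],[9,19],[17,12],[19,18],[23,12],[25,0],[33,18],[36,0],[40,19],[42,0]]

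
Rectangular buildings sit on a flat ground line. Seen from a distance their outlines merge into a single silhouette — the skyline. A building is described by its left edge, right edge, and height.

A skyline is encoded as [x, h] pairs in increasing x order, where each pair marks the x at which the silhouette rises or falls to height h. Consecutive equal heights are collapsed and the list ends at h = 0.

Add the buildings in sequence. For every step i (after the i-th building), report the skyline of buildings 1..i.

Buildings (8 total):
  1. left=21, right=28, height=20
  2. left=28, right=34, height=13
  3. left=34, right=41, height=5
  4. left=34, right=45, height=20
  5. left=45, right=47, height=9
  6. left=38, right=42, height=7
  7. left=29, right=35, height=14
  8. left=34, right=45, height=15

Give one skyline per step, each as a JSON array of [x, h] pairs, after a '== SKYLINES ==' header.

== SKYLINES ==
[[21,20],[28,0]]
[[21,20],[28,13],[34,0]]
[[21,20],[28,13],[34,5],[41,0]]
[[21,20],[28,13],[34,20],[45,0]]
[[21,20],[28,13],[34,20],[45,9],[47,0]]
[[21,20],[28,13],[34,20],[45,9],[47,0]]
[[21,20],[28,13],[29,14],[34,20],[45,9],[47,0]]
[[21,20],[28,13],[29,14],[34,20],[45,9],[47,0]]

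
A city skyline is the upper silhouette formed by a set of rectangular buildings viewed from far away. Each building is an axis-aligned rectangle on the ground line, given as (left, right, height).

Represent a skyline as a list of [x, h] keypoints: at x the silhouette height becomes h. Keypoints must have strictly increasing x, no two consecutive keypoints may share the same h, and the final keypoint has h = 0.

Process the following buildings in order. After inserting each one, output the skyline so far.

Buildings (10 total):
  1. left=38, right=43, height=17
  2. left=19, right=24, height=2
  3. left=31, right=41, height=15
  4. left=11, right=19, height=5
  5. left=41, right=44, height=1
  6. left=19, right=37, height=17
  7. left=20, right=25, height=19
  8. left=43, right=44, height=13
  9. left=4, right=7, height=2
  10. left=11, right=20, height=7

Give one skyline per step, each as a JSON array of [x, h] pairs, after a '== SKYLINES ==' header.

== SKYLINES ==
[[38,17],[43,0]]
[[19,2],[24,0],[38,17],[43,0]]
[[19,2],[24,0],[31,15],[38,17],[43,0]]
[[11,5],[19,2],[24,0],[31,15],[38,17],[43,0]]
[[11,5],[19,2],[24,0],[31,15],[38,17],[43,1],[44,0]]
[[11,5],[19,17],[37,15],[38,17],[43,1],[44,0]]
[[11,5],[19,17],[20,19],[25,17],[37,15],[38,17],[43,1],[44,0]]
[[11,5],[19,17],[20,19],[25,17],[37,15],[38,17],[43,13],[44,0]]
[[4,2],[7,0],[11,5],[19,17],[20,19],[25,17],[37,15],[38,17],[43,13],[44,0]]
[[4,2],[7,0],[11,7],[19,17],[20,19],[25,17],[37,15],[38,17],[43,13],[44,0]]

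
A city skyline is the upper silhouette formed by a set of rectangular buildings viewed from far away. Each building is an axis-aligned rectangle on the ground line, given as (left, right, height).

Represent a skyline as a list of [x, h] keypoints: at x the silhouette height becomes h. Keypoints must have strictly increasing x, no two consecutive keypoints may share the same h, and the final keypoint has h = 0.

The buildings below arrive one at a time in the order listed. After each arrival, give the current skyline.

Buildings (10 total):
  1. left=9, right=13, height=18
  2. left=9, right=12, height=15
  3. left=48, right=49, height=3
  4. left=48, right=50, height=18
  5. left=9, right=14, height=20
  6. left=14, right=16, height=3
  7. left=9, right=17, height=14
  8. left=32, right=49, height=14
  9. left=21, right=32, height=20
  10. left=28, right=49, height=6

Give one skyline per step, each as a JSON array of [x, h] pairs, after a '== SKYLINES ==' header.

== SKYLINES ==
[[9,18],[13,0]]
[[9,18],[13,0]]
[[9,18],[13,0],[48,3],[49,0]]
[[9,18],[13,0],[48,18],[50,0]]
[[9,20],[14,0],[48,18],[50,0]]
[[9,20],[14,3],[16,0],[48,18],[50,0]]
[[9,20],[14,14],[17,0],[48,18],[50,0]]
[[9,20],[14,14],[17,0],[32,14],[48,18],[50,0]]
[[9,20],[14,14],[17,0],[21,20],[32,14],[48,18],[50,0]]
[[9,20],[14,14],[17,0],[21,20],[32,14],[48,18],[50,0]]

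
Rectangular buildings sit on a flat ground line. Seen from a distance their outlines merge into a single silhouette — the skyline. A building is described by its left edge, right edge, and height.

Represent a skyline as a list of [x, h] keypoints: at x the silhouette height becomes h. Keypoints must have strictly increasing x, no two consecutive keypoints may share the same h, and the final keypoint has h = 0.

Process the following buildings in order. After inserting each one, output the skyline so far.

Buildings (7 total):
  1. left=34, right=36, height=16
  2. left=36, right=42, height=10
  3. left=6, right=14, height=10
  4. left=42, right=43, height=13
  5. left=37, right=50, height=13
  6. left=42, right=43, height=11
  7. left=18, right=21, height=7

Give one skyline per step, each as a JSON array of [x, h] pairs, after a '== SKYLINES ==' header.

== SKYLINES ==
[[34,16],[36,0]]
[[34,16],[36,10],[42,0]]
[[6,10],[14,0],[34,16],[36,10],[42,0]]
[[6,10],[14,0],[34,16],[36,10],[42,13],[43,0]]
[[6,10],[14,0],[34,16],[36,10],[37,13],[50,0]]
[[6,10],[14,0],[34,16],[36,10],[37,13],[50,0]]
[[6,10],[14,0],[18,7],[21,0],[34,16],[36,10],[37,13],[50,0]]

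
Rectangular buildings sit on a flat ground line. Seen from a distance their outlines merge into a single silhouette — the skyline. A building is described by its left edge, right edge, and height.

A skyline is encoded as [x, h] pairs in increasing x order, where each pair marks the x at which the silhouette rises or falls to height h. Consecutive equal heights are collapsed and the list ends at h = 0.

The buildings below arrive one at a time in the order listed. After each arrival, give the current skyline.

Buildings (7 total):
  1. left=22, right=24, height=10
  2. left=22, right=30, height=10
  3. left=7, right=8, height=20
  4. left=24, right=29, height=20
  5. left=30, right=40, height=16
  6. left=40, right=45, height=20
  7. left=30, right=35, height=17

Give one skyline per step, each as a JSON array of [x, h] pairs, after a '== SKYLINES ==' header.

== SKYLINES ==
[[22,10],[24,0]]
[[22,10],[30,0]]
[[7,20],[8,0],[22,10],[30,0]]
[[7,20],[8,0],[22,10],[24,20],[29,10],[30,0]]
[[7,20],[8,0],[22,10],[24,20],[29,10],[30,16],[40,0]]
[[7,20],[8,0],[22,10],[24,20],[29,10],[30,16],[40,20],[45,0]]
[[7,20],[8,0],[22,10],[24,20],[29,10],[30,17],[35,16],[40,20],[45,0]]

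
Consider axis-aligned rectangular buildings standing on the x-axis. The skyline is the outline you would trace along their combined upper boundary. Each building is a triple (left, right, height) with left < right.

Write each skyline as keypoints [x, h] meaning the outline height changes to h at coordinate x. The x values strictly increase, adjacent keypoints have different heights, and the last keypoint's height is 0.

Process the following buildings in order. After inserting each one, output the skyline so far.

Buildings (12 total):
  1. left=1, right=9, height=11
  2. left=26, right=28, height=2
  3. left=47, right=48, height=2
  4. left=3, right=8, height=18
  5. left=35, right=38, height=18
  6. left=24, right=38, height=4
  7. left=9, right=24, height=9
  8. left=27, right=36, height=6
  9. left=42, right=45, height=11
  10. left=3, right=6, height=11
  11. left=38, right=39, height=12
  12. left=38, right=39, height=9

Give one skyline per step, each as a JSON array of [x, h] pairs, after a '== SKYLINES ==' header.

== SKYLINES ==
[[1,11],[9,0]]
[[1,11],[9,0],[26,2],[28,0]]
[[1,11],[9,0],[26,2],[28,0],[47,2],[48,0]]
[[1,11],[3,18],[8,11],[9,0],[26,2],[28,0],[47,2],[48,0]]
[[1,11],[3,18],[8,11],[9,0],[26,2],[28,0],[35,18],[38,0],[47,2],[48,0]]
[[1,11],[3,18],[8,11],[9,0],[24,4],[35,18],[38,0],[47,2],[48,0]]
[[1,11],[3,18],[8,11],[9,9],[24,4],[35,18],[38,0],[47,2],[48,0]]
[[1,11],[3,18],[8,11],[9,9],[24,4],[27,6],[35,18],[38,0],[47,2],[48,0]]
[[1,11],[3,18],[8,11],[9,9],[24,4],[27,6],[35,18],[38,0],[42,11],[45,0],[47,2],[48,0]]
[[1,11],[3,18],[8,11],[9,9],[24,4],[27,6],[35,18],[38,0],[42,11],[45,0],[47,2],[48,0]]
[[1,11],[3,18],[8,11],[9,9],[24,4],[27,6],[35,18],[38,12],[39,0],[42,11],[45,0],[47,2],[48,0]]
[[1,11],[3,18],[8,11],[9,9],[24,4],[27,6],[35,18],[38,12],[39,0],[42,11],[45,0],[47,2],[48,0]]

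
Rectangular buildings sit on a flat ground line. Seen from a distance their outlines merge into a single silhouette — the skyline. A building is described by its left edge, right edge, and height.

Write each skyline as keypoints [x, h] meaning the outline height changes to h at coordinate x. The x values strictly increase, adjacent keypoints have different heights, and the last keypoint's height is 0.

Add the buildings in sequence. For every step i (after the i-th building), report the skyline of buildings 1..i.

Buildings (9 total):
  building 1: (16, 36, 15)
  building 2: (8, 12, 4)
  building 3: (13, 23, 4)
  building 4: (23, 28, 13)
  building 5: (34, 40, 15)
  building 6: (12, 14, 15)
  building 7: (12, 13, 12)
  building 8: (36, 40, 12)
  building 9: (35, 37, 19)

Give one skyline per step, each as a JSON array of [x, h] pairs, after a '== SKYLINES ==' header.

== SKYLINES ==
[[16,15],[36,0]]
[[8,4],[12,0],[16,15],[36,0]]
[[8,4],[12,0],[13,4],[16,15],[36,0]]
[[8,4],[12,0],[13,4],[16,15],[36,0]]
[[8,4],[12,0],[13,4],[16,15],[40,0]]
[[8,4],[12,15],[14,4],[16,15],[40,0]]
[[8,4],[12,15],[14,4],[16,15],[40,0]]
[[8,4],[12,15],[14,4],[16,15],[40,0]]
[[8,4],[12,15],[14,4],[16,15],[35,19],[37,15],[40,0]]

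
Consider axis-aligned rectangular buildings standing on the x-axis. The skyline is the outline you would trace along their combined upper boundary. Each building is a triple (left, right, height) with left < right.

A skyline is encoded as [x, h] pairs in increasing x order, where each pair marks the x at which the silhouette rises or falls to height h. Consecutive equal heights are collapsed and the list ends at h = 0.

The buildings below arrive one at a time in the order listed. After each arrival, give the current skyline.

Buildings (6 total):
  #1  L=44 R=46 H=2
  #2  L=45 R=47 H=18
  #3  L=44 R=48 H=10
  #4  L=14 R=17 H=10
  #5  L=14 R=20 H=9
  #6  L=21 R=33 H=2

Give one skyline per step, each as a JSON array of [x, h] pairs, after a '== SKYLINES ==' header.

== SKYLINES ==
[[44,2],[46,0]]
[[44,2],[45,18],[47,0]]
[[44,10],[45,18],[47,10],[48,0]]
[[14,10],[17,0],[44,10],[45,18],[47,10],[48,0]]
[[14,10],[17,9],[20,0],[44,10],[45,18],[47,10],[48,0]]
[[14,10],[17,9],[20,0],[21,2],[33,0],[44,10],[45,18],[47,10],[48,0]]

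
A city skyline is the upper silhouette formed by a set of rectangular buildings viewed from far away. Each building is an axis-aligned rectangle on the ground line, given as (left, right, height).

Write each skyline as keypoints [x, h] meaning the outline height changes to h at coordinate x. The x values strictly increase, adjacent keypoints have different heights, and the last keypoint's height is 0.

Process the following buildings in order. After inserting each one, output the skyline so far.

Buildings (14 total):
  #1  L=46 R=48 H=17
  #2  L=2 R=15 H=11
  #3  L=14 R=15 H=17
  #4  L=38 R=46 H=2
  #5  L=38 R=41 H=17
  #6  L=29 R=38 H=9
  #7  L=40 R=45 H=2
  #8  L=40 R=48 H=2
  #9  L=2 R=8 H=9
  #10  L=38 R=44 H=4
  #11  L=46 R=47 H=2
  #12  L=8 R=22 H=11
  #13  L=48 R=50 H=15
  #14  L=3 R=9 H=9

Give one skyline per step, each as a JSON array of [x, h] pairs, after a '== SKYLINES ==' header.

== SKYLINES ==
[[46,17],[48,0]]
[[2,11],[15,0],[46,17],[48,0]]
[[2,11],[14,17],[15,0],[46,17],[48,0]]
[[2,11],[14,17],[15,0],[38,2],[46,17],[48,0]]
[[2,11],[14,17],[15,0],[38,17],[41,2],[46,17],[48,0]]
[[2,11],[14,17],[15,0],[29,9],[38,17],[41,2],[46,17],[48,0]]
[[2,11],[14,17],[15,0],[29,9],[38,17],[41,2],[46,17],[48,0]]
[[2,11],[14,17],[15,0],[29,9],[38,17],[41,2],[46,17],[48,0]]
[[2,11],[14,17],[15,0],[29,9],[38,17],[41,2],[46,17],[48,0]]
[[2,11],[14,17],[15,0],[29,9],[38,17],[41,4],[44,2],[46,17],[48,0]]
[[2,11],[14,17],[15,0],[29,9],[38,17],[41,4],[44,2],[46,17],[48,0]]
[[2,11],[14,17],[15,11],[22,0],[29,9],[38,17],[41,4],[44,2],[46,17],[48,0]]
[[2,11],[14,17],[15,11],[22,0],[29,9],[38,17],[41,4],[44,2],[46,17],[48,15],[50,0]]
[[2,11],[14,17],[15,11],[22,0],[29,9],[38,17],[41,4],[44,2],[46,17],[48,15],[50,0]]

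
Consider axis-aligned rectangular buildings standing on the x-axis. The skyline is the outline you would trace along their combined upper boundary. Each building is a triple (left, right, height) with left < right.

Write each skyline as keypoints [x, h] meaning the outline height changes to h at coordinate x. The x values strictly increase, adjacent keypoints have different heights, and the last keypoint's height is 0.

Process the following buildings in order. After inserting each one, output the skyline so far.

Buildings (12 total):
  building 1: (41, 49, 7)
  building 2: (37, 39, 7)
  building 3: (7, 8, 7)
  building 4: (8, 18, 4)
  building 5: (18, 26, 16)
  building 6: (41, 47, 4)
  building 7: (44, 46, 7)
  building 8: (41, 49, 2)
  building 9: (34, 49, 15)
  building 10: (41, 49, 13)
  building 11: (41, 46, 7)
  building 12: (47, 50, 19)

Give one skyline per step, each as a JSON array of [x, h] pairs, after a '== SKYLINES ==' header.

== SKYLINES ==
[[41,7],[49,0]]
[[37,7],[39,0],[41,7],[49,0]]
[[7,7],[8,0],[37,7],[39,0],[41,7],[49,0]]
[[7,7],[8,4],[18,0],[37,7],[39,0],[41,7],[49,0]]
[[7,7],[8,4],[18,16],[26,0],[37,7],[39,0],[41,7],[49,0]]
[[7,7],[8,4],[18,16],[26,0],[37,7],[39,0],[41,7],[49,0]]
[[7,7],[8,4],[18,16],[26,0],[37,7],[39,0],[41,7],[49,0]]
[[7,7],[8,4],[18,16],[26,0],[37,7],[39,0],[41,7],[49,0]]
[[7,7],[8,4],[18,16],[26,0],[34,15],[49,0]]
[[7,7],[8,4],[18,16],[26,0],[34,15],[49,0]]
[[7,7],[8,4],[18,16],[26,0],[34,15],[49,0]]
[[7,7],[8,4],[18,16],[26,0],[34,15],[47,19],[50,0]]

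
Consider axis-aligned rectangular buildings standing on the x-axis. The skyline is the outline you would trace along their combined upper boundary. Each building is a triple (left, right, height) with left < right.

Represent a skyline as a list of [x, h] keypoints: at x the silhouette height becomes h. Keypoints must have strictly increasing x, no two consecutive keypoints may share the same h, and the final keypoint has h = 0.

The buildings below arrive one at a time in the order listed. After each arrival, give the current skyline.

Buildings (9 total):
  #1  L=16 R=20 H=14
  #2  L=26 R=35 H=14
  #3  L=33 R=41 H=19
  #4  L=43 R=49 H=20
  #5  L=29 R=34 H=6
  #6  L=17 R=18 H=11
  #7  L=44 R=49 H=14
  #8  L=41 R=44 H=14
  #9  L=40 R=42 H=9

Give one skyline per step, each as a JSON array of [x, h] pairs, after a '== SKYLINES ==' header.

== SKYLINES ==
[[16,14],[20,0]]
[[16,14],[20,0],[26,14],[35,0]]
[[16,14],[20,0],[26,14],[33,19],[41,0]]
[[16,14],[20,0],[26,14],[33,19],[41,0],[43,20],[49,0]]
[[16,14],[20,0],[26,14],[33,19],[41,0],[43,20],[49,0]]
[[16,14],[20,0],[26,14],[33,19],[41,0],[43,20],[49,0]]
[[16,14],[20,0],[26,14],[33,19],[41,0],[43,20],[49,0]]
[[16,14],[20,0],[26,14],[33,19],[41,14],[43,20],[49,0]]
[[16,14],[20,0],[26,14],[33,19],[41,14],[43,20],[49,0]]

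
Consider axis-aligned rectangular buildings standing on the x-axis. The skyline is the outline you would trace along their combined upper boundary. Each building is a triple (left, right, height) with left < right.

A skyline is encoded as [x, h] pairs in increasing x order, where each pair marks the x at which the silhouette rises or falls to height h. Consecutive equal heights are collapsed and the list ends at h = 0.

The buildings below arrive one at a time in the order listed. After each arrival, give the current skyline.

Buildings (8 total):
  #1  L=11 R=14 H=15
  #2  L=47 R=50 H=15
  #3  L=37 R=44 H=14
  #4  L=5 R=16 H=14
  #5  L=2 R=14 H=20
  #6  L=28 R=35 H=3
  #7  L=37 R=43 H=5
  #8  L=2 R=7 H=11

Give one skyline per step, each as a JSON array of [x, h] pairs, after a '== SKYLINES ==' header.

== SKYLINES ==
[[11,15],[14,0]]
[[11,15],[14,0],[47,15],[50,0]]
[[11,15],[14,0],[37,14],[44,0],[47,15],[50,0]]
[[5,14],[11,15],[14,14],[16,0],[37,14],[44,0],[47,15],[50,0]]
[[2,20],[14,14],[16,0],[37,14],[44,0],[47,15],[50,0]]
[[2,20],[14,14],[16,0],[28,3],[35,0],[37,14],[44,0],[47,15],[50,0]]
[[2,20],[14,14],[16,0],[28,3],[35,0],[37,14],[44,0],[47,15],[50,0]]
[[2,20],[14,14],[16,0],[28,3],[35,0],[37,14],[44,0],[47,15],[50,0]]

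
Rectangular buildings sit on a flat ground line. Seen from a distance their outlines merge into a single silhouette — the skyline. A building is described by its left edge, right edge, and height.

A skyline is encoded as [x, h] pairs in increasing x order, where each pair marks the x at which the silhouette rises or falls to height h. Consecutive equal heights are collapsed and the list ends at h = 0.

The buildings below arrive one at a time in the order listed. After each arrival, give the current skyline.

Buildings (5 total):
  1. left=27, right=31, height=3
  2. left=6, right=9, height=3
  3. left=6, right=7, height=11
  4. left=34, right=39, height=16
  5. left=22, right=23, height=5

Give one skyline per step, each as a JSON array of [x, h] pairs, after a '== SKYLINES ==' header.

== SKYLINES ==
[[27,3],[31,0]]
[[6,3],[9,0],[27,3],[31,0]]
[[6,11],[7,3],[9,0],[27,3],[31,0]]
[[6,11],[7,3],[9,0],[27,3],[31,0],[34,16],[39,0]]
[[6,11],[7,3],[9,0],[22,5],[23,0],[27,3],[31,0],[34,16],[39,0]]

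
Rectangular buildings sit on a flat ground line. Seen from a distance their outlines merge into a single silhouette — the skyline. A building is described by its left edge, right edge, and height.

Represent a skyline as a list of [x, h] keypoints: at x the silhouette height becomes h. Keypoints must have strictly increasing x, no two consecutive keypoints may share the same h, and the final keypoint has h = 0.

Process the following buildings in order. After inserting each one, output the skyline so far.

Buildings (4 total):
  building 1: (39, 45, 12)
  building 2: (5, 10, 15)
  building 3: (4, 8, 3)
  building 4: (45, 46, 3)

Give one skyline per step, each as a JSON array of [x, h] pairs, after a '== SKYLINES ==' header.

== SKYLINES ==
[[39,12],[45,0]]
[[5,15],[10,0],[39,12],[45,0]]
[[4,3],[5,15],[10,0],[39,12],[45,0]]
[[4,3],[5,15],[10,0],[39,12],[45,3],[46,0]]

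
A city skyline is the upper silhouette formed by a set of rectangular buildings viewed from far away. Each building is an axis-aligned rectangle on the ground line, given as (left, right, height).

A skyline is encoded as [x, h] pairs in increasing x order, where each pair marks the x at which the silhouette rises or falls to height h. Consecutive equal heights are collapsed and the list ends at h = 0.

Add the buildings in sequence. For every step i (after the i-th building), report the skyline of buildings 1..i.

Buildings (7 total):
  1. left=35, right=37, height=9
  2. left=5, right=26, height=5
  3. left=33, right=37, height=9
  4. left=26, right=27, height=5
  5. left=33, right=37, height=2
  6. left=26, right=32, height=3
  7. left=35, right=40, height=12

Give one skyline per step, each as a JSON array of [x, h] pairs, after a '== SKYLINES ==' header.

== SKYLINES ==
[[35,9],[37,0]]
[[5,5],[26,0],[35,9],[37,0]]
[[5,5],[26,0],[33,9],[37,0]]
[[5,5],[27,0],[33,9],[37,0]]
[[5,5],[27,0],[33,9],[37,0]]
[[5,5],[27,3],[32,0],[33,9],[37,0]]
[[5,5],[27,3],[32,0],[33,9],[35,12],[40,0]]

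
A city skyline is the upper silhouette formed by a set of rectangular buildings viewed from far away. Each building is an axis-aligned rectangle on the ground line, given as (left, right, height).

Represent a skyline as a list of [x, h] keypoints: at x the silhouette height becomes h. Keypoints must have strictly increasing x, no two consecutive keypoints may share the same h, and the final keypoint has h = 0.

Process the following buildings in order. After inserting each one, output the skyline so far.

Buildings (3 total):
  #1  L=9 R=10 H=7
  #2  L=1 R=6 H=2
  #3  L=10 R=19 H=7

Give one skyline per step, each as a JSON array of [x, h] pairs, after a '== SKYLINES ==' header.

== SKYLINES ==
[[9,7],[10,0]]
[[1,2],[6,0],[9,7],[10,0]]
[[1,2],[6,0],[9,7],[19,0]]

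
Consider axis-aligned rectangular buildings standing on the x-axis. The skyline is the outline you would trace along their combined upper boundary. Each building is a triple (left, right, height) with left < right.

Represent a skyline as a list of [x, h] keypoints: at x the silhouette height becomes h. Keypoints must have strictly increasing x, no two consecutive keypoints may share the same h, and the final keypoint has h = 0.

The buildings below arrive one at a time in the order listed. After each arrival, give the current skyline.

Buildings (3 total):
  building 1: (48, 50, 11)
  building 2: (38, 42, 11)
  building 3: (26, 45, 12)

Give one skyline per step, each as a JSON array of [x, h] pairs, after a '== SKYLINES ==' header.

== SKYLINES ==
[[48,11],[50,0]]
[[38,11],[42,0],[48,11],[50,0]]
[[26,12],[45,0],[48,11],[50,0]]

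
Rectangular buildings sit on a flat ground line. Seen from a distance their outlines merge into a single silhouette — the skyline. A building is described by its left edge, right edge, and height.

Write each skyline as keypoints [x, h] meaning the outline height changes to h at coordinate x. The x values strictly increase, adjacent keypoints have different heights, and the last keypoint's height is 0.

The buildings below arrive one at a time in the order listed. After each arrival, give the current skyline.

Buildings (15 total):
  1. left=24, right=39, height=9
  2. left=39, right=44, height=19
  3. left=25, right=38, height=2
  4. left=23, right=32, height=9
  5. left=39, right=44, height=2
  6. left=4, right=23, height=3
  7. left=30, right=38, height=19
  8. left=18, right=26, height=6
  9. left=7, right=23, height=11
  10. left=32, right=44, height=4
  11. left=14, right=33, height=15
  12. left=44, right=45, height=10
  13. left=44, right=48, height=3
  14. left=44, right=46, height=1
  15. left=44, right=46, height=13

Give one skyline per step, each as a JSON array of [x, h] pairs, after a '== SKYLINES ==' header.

== SKYLINES ==
[[24,9],[39,0]]
[[24,9],[39,19],[44,0]]
[[24,9],[39,19],[44,0]]
[[23,9],[39,19],[44,0]]
[[23,9],[39,19],[44,0]]
[[4,3],[23,9],[39,19],[44,0]]
[[4,3],[23,9],[30,19],[38,9],[39,19],[44,0]]
[[4,3],[18,6],[23,9],[30,19],[38,9],[39,19],[44,0]]
[[4,3],[7,11],[23,9],[30,19],[38,9],[39,19],[44,0]]
[[4,3],[7,11],[23,9],[30,19],[38,9],[39,19],[44,0]]
[[4,3],[7,11],[14,15],[30,19],[38,9],[39,19],[44,0]]
[[4,3],[7,11],[14,15],[30,19],[38,9],[39,19],[44,10],[45,0]]
[[4,3],[7,11],[14,15],[30,19],[38,9],[39,19],[44,10],[45,3],[48,0]]
[[4,3],[7,11],[14,15],[30,19],[38,9],[39,19],[44,10],[45,3],[48,0]]
[[4,3],[7,11],[14,15],[30,19],[38,9],[39,19],[44,13],[46,3],[48,0]]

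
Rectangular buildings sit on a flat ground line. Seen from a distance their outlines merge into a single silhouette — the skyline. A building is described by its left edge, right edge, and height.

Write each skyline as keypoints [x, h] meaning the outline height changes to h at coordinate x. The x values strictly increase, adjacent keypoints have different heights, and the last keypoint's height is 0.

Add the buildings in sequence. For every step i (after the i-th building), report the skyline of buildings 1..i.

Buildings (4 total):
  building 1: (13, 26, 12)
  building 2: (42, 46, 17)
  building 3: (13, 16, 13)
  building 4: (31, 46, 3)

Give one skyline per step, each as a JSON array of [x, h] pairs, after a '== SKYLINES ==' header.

== SKYLINES ==
[[13,12],[26,0]]
[[13,12],[26,0],[42,17],[46,0]]
[[13,13],[16,12],[26,0],[42,17],[46,0]]
[[13,13],[16,12],[26,0],[31,3],[42,17],[46,0]]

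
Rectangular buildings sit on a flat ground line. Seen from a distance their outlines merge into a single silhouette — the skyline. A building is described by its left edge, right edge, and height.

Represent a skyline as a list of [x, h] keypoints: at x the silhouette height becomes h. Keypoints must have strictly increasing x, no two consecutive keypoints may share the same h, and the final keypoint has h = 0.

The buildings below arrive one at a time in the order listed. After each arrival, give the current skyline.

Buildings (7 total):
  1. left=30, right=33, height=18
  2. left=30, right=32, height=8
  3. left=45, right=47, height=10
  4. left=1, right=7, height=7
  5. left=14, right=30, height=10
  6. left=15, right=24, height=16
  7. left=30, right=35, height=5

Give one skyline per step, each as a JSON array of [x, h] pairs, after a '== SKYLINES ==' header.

== SKYLINES ==
[[30,18],[33,0]]
[[30,18],[33,0]]
[[30,18],[33,0],[45,10],[47,0]]
[[1,7],[7,0],[30,18],[33,0],[45,10],[47,0]]
[[1,7],[7,0],[14,10],[30,18],[33,0],[45,10],[47,0]]
[[1,7],[7,0],[14,10],[15,16],[24,10],[30,18],[33,0],[45,10],[47,0]]
[[1,7],[7,0],[14,10],[15,16],[24,10],[30,18],[33,5],[35,0],[45,10],[47,0]]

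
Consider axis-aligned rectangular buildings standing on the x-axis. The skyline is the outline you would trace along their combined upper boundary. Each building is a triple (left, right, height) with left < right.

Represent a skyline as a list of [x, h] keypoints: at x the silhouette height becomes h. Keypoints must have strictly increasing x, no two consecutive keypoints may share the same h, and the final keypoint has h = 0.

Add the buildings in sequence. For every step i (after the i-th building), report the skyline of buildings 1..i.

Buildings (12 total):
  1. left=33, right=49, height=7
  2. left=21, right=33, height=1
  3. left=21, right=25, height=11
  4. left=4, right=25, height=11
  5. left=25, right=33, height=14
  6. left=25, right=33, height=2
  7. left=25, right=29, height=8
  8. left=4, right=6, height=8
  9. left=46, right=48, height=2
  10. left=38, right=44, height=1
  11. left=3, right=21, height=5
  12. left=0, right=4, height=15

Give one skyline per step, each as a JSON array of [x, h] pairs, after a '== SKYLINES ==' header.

== SKYLINES ==
[[33,7],[49,0]]
[[21,1],[33,7],[49,0]]
[[21,11],[25,1],[33,7],[49,0]]
[[4,11],[25,1],[33,7],[49,0]]
[[4,11],[25,14],[33,7],[49,0]]
[[4,11],[25,14],[33,7],[49,0]]
[[4,11],[25,14],[33,7],[49,0]]
[[4,11],[25,14],[33,7],[49,0]]
[[4,11],[25,14],[33,7],[49,0]]
[[4,11],[25,14],[33,7],[49,0]]
[[3,5],[4,11],[25,14],[33,7],[49,0]]
[[0,15],[4,11],[25,14],[33,7],[49,0]]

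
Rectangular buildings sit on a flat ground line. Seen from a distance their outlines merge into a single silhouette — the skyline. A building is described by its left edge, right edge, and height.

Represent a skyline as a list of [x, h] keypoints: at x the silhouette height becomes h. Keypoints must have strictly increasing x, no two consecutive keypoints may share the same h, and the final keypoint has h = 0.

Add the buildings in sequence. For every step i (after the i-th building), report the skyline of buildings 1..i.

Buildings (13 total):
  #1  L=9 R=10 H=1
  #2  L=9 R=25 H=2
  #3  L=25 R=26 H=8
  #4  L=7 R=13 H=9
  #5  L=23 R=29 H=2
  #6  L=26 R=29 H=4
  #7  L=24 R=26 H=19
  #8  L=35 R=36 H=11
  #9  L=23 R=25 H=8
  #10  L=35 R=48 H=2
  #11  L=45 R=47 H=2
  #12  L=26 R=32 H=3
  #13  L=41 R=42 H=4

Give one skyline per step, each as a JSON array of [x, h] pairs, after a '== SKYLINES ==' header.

== SKYLINES ==
[[9,1],[10,0]]
[[9,2],[25,0]]
[[9,2],[25,8],[26,0]]
[[7,9],[13,2],[25,8],[26,0]]
[[7,9],[13,2],[25,8],[26,2],[29,0]]
[[7,9],[13,2],[25,8],[26,4],[29,0]]
[[7,9],[13,2],[24,19],[26,4],[29,0]]
[[7,9],[13,2],[24,19],[26,4],[29,0],[35,11],[36,0]]
[[7,9],[13,2],[23,8],[24,19],[26,4],[29,0],[35,11],[36,0]]
[[7,9],[13,2],[23,8],[24,19],[26,4],[29,0],[35,11],[36,2],[48,0]]
[[7,9],[13,2],[23,8],[24,19],[26,4],[29,0],[35,11],[36,2],[48,0]]
[[7,9],[13,2],[23,8],[24,19],[26,4],[29,3],[32,0],[35,11],[36,2],[48,0]]
[[7,9],[13,2],[23,8],[24,19],[26,4],[29,3],[32,0],[35,11],[36,2],[41,4],[42,2],[48,0]]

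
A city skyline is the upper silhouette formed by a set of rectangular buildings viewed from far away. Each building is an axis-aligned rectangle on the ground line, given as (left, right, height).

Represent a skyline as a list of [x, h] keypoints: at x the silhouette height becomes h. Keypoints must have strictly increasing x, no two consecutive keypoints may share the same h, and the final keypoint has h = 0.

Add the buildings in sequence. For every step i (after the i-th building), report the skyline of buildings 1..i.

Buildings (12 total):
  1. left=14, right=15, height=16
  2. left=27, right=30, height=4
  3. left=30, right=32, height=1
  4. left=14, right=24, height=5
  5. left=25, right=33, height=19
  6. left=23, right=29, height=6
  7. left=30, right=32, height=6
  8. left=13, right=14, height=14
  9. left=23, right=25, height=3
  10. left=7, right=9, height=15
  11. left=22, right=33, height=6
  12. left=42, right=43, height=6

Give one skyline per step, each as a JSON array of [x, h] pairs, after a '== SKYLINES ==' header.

== SKYLINES ==
[[14,16],[15,0]]
[[14,16],[15,0],[27,4],[30,0]]
[[14,16],[15,0],[27,4],[30,1],[32,0]]
[[14,16],[15,5],[24,0],[27,4],[30,1],[32,0]]
[[14,16],[15,5],[24,0],[25,19],[33,0]]
[[14,16],[15,5],[23,6],[25,19],[33,0]]
[[14,16],[15,5],[23,6],[25,19],[33,0]]
[[13,14],[14,16],[15,5],[23,6],[25,19],[33,0]]
[[13,14],[14,16],[15,5],[23,6],[25,19],[33,0]]
[[7,15],[9,0],[13,14],[14,16],[15,5],[23,6],[25,19],[33,0]]
[[7,15],[9,0],[13,14],[14,16],[15,5],[22,6],[25,19],[33,0]]
[[7,15],[9,0],[13,14],[14,16],[15,5],[22,6],[25,19],[33,0],[42,6],[43,0]]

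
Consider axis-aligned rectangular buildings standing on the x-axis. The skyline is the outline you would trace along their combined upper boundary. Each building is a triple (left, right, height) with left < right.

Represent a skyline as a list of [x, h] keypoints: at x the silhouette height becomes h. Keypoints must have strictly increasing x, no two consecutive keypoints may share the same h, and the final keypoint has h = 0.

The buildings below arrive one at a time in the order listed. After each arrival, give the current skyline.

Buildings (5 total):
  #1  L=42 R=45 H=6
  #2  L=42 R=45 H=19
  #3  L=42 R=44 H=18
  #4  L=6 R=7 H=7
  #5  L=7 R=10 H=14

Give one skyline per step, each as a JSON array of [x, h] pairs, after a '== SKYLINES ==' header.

== SKYLINES ==
[[42,6],[45,0]]
[[42,19],[45,0]]
[[42,19],[45,0]]
[[6,7],[7,0],[42,19],[45,0]]
[[6,7],[7,14],[10,0],[42,19],[45,0]]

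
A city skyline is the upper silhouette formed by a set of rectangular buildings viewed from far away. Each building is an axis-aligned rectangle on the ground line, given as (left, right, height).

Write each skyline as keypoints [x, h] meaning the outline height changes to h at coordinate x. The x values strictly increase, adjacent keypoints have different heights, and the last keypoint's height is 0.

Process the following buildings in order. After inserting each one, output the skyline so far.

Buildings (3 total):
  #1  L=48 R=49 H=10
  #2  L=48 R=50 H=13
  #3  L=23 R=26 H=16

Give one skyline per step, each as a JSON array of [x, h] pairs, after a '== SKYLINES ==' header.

== SKYLINES ==
[[48,10],[49,0]]
[[48,13],[50,0]]
[[23,16],[26,0],[48,13],[50,0]]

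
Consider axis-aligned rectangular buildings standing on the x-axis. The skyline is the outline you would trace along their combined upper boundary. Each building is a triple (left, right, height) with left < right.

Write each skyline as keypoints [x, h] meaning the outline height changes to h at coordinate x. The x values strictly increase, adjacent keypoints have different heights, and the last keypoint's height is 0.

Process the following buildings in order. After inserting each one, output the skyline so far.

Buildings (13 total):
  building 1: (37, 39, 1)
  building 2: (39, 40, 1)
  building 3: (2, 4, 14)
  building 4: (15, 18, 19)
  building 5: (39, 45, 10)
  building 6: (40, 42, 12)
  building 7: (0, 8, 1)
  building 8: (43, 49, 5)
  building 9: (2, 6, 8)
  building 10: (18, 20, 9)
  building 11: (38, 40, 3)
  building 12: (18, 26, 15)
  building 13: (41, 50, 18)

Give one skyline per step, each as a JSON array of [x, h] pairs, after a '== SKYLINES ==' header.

== SKYLINES ==
[[37,1],[39,0]]
[[37,1],[40,0]]
[[2,14],[4,0],[37,1],[40,0]]
[[2,14],[4,0],[15,19],[18,0],[37,1],[40,0]]
[[2,14],[4,0],[15,19],[18,0],[37,1],[39,10],[45,0]]
[[2,14],[4,0],[15,19],[18,0],[37,1],[39,10],[40,12],[42,10],[45,0]]
[[0,1],[2,14],[4,1],[8,0],[15,19],[18,0],[37,1],[39,10],[40,12],[42,10],[45,0]]
[[0,1],[2,14],[4,1],[8,0],[15,19],[18,0],[37,1],[39,10],[40,12],[42,10],[45,5],[49,0]]
[[0,1],[2,14],[4,8],[6,1],[8,0],[15,19],[18,0],[37,1],[39,10],[40,12],[42,10],[45,5],[49,0]]
[[0,1],[2,14],[4,8],[6,1],[8,0],[15,19],[18,9],[20,0],[37,1],[39,10],[40,12],[42,10],[45,5],[49,0]]
[[0,1],[2,14],[4,8],[6,1],[8,0],[15,19],[18,9],[20,0],[37,1],[38,3],[39,10],[40,12],[42,10],[45,5],[49,0]]
[[0,1],[2,14],[4,8],[6,1],[8,0],[15,19],[18,15],[26,0],[37,1],[38,3],[39,10],[40,12],[42,10],[45,5],[49,0]]
[[0,1],[2,14],[4,8],[6,1],[8,0],[15,19],[18,15],[26,0],[37,1],[38,3],[39,10],[40,12],[41,18],[50,0]]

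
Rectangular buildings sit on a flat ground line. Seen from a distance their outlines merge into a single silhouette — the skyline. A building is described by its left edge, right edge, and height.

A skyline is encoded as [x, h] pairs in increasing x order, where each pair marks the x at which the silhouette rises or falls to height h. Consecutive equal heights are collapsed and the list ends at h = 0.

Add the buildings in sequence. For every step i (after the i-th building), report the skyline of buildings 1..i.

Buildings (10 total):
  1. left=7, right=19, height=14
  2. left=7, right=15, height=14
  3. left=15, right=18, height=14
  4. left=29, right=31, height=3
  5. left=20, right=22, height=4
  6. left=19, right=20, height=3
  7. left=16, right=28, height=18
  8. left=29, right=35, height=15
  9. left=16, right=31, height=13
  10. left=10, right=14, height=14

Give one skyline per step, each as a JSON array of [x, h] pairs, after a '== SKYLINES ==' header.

== SKYLINES ==
[[7,14],[19,0]]
[[7,14],[19,0]]
[[7,14],[19,0]]
[[7,14],[19,0],[29,3],[31,0]]
[[7,14],[19,0],[20,4],[22,0],[29,3],[31,0]]
[[7,14],[19,3],[20,4],[22,0],[29,3],[31,0]]
[[7,14],[16,18],[28,0],[29,3],[31,0]]
[[7,14],[16,18],[28,0],[29,15],[35,0]]
[[7,14],[16,18],[28,13],[29,15],[35,0]]
[[7,14],[16,18],[28,13],[29,15],[35,0]]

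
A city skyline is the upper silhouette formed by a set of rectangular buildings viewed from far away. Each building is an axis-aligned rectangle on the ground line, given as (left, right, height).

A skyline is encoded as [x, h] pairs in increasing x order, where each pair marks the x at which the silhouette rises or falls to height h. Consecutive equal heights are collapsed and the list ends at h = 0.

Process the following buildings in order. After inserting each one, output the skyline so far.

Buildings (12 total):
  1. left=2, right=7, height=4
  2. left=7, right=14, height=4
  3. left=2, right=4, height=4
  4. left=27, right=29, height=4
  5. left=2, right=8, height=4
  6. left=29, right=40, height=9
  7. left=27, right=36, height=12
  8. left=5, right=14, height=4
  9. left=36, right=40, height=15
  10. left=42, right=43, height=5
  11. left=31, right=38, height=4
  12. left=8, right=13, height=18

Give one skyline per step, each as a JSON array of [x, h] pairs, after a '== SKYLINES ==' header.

== SKYLINES ==
[[2,4],[7,0]]
[[2,4],[14,0]]
[[2,4],[14,0]]
[[2,4],[14,0],[27,4],[29,0]]
[[2,4],[14,0],[27,4],[29,0]]
[[2,4],[14,0],[27,4],[29,9],[40,0]]
[[2,4],[14,0],[27,12],[36,9],[40,0]]
[[2,4],[14,0],[27,12],[36,9],[40,0]]
[[2,4],[14,0],[27,12],[36,15],[40,0]]
[[2,4],[14,0],[27,12],[36,15],[40,0],[42,5],[43,0]]
[[2,4],[14,0],[27,12],[36,15],[40,0],[42,5],[43,0]]
[[2,4],[8,18],[13,4],[14,0],[27,12],[36,15],[40,0],[42,5],[43,0]]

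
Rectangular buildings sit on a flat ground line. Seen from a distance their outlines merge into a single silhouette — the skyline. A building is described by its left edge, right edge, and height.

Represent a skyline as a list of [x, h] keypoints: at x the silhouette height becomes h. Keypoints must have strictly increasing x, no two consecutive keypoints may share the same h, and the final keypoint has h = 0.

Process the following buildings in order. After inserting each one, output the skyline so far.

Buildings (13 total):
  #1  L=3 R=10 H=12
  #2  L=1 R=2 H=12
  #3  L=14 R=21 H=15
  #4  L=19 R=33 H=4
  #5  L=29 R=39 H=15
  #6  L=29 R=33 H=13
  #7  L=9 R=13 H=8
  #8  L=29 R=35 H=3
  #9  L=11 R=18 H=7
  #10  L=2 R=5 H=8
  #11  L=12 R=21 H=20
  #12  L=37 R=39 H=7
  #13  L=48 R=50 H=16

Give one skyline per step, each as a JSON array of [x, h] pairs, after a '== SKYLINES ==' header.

== SKYLINES ==
[[3,12],[10,0]]
[[1,12],[2,0],[3,12],[10,0]]
[[1,12],[2,0],[3,12],[10,0],[14,15],[21,0]]
[[1,12],[2,0],[3,12],[10,0],[14,15],[21,4],[33,0]]
[[1,12],[2,0],[3,12],[10,0],[14,15],[21,4],[29,15],[39,0]]
[[1,12],[2,0],[3,12],[10,0],[14,15],[21,4],[29,15],[39,0]]
[[1,12],[2,0],[3,12],[10,8],[13,0],[14,15],[21,4],[29,15],[39,0]]
[[1,12],[2,0],[3,12],[10,8],[13,0],[14,15],[21,4],[29,15],[39,0]]
[[1,12],[2,0],[3,12],[10,8],[13,7],[14,15],[21,4],[29,15],[39,0]]
[[1,12],[2,8],[3,12],[10,8],[13,7],[14,15],[21,4],[29,15],[39,0]]
[[1,12],[2,8],[3,12],[10,8],[12,20],[21,4],[29,15],[39,0]]
[[1,12],[2,8],[3,12],[10,8],[12,20],[21,4],[29,15],[39,0]]
[[1,12],[2,8],[3,12],[10,8],[12,20],[21,4],[29,15],[39,0],[48,16],[50,0]]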